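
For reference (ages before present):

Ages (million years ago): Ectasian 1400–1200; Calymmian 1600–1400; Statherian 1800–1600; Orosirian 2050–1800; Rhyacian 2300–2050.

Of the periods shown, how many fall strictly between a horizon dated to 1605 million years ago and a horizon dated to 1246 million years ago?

1

The older date is 1605 Ma and the younger is 1246 Ma.
Periods with start < 1605 and end > 1246 Ma: Calymmian (1600–1400).
That is 1 complete period.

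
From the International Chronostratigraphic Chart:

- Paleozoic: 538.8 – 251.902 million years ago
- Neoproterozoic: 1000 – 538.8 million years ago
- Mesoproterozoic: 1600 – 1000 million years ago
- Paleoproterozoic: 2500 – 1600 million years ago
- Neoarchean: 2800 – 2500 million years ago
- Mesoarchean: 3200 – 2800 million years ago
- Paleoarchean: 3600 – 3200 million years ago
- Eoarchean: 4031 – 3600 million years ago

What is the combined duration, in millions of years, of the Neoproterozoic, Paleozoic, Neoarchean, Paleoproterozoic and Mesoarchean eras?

Duration is start − end for each: (1000 − 538.8) + (538.8 − 251.902) + (2800 − 2500) + (2500 − 1600) + (3200 − 2800).
That is 461.2 + 286.898 + 300 + 900 + 400, which totals 2348.098 million years.

2348.098 million years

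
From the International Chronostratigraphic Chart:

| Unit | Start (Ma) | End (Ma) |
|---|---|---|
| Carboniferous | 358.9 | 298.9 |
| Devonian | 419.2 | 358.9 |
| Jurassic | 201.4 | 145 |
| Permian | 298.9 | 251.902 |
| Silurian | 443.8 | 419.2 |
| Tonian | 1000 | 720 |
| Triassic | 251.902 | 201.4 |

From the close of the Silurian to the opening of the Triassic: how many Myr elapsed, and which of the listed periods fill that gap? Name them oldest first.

167.298 million years; Devonian, Carboniferous, Permian

End of Silurian = 419.2 Ma; start of Triassic = 251.902 Ma.
Gap = 419.2 − 251.902 = 167.298 Myr.
Periods wholly inside 419.2–251.902 Ma: Devonian (419.2–358.9), Carboniferous (358.9–298.9), Permian (298.9–251.902).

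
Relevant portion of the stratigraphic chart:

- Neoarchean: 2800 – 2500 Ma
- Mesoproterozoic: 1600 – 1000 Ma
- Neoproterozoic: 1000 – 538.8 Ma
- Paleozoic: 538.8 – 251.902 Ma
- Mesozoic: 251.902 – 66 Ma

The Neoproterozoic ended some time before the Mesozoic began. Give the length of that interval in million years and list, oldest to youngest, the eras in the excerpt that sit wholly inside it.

End of Neoproterozoic = 538.8 Ma; start of Mesozoic = 251.902 Ma.
Gap = 538.8 − 251.902 = 286.898 Myr.
Eras wholly inside 538.8–251.902 Ma: Paleozoic (538.8–251.902).

286.898 million years; Paleozoic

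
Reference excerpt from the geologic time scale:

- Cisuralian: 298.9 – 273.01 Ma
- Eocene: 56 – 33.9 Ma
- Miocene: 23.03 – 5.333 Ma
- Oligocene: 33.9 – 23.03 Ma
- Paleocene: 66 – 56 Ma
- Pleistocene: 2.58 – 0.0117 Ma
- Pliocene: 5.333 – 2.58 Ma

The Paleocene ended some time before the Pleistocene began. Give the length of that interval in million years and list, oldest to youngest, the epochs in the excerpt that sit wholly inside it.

53.42 million years; Eocene, Oligocene, Miocene, Pliocene

End of Paleocene = 56 Ma; start of Pleistocene = 2.58 Ma.
Gap = 56 − 2.58 = 53.42 Myr.
Epochs wholly inside 56–2.58 Ma: Eocene (56–33.9), Oligocene (33.9–23.03), Miocene (23.03–5.333), Pliocene (5.333–2.58).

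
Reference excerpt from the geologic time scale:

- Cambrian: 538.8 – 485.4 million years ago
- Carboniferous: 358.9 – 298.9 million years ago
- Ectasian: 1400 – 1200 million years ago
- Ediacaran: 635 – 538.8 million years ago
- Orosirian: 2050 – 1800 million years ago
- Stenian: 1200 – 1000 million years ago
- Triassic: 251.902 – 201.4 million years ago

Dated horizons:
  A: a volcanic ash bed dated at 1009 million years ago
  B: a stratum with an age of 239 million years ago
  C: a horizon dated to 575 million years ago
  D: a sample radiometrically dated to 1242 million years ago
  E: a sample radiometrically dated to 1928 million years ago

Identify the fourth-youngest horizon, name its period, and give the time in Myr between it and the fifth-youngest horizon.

D, in the Ectasian; 686 million years to E

Sorted youngest-first by Ma: B (239), C (575), A (1009), D (1242), E (1928).
The fourth youngest is D at 1242 Ma, which lies in 1400–1200 Ma: the Ectasian.
The fifth youngest is E at 1928 Ma; separation = |1242 − 1928| = 686 Myr.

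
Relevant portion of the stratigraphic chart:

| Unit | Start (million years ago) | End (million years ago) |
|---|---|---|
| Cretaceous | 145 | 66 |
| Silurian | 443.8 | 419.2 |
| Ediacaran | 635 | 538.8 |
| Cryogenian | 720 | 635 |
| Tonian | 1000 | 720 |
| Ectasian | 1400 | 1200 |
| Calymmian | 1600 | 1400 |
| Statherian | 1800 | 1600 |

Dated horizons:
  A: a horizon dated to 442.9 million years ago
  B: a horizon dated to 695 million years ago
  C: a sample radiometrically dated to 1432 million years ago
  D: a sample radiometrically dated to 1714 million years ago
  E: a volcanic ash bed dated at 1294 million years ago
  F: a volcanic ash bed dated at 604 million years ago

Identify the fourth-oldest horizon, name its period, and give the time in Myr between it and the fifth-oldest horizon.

Larger Ma means older, so oldest first: D 1714 > C 1432 > E 1294 > B 695 > F 604 > A 442.9.
Counting 4 along gives B (695 Ma); the excerpt puts that inside the Cryogenian, 720–635 Ma.
Next in line is F (604 Ma), and 695 − 604 = 91 Myr.

B, in the Cryogenian; 91 million years to F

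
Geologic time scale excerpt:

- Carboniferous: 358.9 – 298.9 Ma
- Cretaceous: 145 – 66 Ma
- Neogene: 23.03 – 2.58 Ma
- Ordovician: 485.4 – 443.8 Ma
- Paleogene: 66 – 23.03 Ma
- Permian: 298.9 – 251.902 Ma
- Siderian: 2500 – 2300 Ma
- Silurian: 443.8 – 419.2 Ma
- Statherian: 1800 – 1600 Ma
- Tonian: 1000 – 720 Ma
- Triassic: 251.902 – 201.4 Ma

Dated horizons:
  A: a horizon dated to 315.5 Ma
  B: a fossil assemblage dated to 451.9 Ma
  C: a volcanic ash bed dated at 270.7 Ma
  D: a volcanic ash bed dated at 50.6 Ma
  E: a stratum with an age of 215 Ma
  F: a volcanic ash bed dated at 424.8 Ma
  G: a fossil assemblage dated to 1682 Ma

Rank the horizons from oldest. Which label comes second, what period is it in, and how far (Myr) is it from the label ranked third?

B, in the Ordovician; 27.1 million years to F

Larger Ma means older, so oldest first: G 1682 > B 451.9 > F 424.8 > A 315.5 > C 270.7 > E 215 > D 50.6.
Counting 2 along gives B (451.9 Ma); the excerpt puts that inside the Ordovician, 485.4–443.8 Ma.
Next in line is F (424.8 Ma), and 451.9 − 424.8 = 27.1 Myr.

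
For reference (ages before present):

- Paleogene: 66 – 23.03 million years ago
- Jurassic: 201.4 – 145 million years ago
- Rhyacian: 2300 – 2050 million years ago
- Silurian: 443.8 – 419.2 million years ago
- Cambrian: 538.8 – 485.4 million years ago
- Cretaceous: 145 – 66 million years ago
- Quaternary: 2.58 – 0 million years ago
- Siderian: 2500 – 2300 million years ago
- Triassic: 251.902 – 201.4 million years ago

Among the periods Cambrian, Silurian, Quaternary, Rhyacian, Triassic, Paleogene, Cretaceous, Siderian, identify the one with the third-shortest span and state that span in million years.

Durations: Cambrian 53.4; Silurian 24.6; Quaternary 2.58; Rhyacian 250; Triassic 50.502; Paleogene 42.97; Cretaceous 79; Siderian 200 Myr.
Sorted shortest-first: Quaternary (2.58), Silurian (24.6), Paleogene (42.97), Triassic (50.502), Cambrian (53.4), Cretaceous (79), Siderian (200), Rhyacian (250).
The third shortest is Paleogene at 42.97 Myr.

Paleogene, 42.97 million years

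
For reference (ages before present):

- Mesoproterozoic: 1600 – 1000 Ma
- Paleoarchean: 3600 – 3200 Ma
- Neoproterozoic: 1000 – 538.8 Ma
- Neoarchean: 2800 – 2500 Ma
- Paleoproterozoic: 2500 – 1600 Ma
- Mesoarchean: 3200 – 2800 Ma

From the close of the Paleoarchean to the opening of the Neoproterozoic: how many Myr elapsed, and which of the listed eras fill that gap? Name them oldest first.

End of Paleoarchean = 3200 Ma; start of Neoproterozoic = 1000 Ma.
Gap = 3200 − 1000 = 2200 Myr.
Eras wholly inside 3200–1000 Ma: Mesoarchean (3200–2800), Neoarchean (2800–2500), Paleoproterozoic (2500–1600), Mesoproterozoic (1600–1000).

2200 million years; Mesoarchean, Neoarchean, Paleoproterozoic, Mesoproterozoic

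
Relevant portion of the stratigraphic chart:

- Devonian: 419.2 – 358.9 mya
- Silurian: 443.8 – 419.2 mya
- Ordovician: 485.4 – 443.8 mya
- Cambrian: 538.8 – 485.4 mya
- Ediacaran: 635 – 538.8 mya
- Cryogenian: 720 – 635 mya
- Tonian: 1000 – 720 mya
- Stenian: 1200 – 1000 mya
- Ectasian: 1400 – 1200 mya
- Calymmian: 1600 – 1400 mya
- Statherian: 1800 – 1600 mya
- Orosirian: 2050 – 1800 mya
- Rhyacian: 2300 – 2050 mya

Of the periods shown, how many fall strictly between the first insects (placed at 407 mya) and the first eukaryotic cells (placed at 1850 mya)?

10

1850 Ma sits inside the Orosirian (2050–1800) and 407 Ma inside the Devonian (419.2–358.9); neither of those is wholly between the two dates.
The listed periods lying completely between them are Statherian, Calymmian, Ectasian, Stenian, Tonian, Cryogenian, Ediacaran, Cambrian, Ordovician, Silurian — 10 in all.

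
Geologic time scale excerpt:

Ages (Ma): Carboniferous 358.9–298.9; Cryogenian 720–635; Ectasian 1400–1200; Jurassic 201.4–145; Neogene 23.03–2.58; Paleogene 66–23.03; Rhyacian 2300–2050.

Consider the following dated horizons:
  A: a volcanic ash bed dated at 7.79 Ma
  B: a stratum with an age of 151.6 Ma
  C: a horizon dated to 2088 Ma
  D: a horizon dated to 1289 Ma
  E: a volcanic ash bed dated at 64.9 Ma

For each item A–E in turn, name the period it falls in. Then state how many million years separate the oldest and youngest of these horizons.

A — Neogene; B — Jurassic; C — Rhyacian; D — Ectasian; E — Paleogene; span 2080.21 million years

Match each age against the start–end ranges in the excerpt: A = 7.79 Ma → Neogene (23.03–2.58); B = 151.6 Ma → Jurassic (201.4–145); C = 2088 Ma → Rhyacian (2300–2050); D = 1289 Ma → Ectasian (1400–1200); E = 64.9 Ma → Paleogene (66–23.03).
The largest age is 2088 Ma and the smallest is 7.79 Ma; their difference is 2080.21 Myr.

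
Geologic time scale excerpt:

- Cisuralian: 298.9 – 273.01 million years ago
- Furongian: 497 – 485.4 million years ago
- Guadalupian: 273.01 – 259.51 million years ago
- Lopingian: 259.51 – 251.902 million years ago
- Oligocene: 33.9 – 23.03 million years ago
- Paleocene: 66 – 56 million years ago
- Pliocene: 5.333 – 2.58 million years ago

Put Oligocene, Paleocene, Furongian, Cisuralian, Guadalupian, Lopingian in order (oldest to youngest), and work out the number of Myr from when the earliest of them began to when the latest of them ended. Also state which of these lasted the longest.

From the excerpt: Oligocene 33.9–23.03; Paleocene 66–56; Furongian 497–485.4; Cisuralian 298.9–273.01; Guadalupian 273.01–259.51; Lopingian 259.51–251.902 (Ma).
Larger Ma is earlier, so the oldest is Furongian and the youngest is Oligocene; oldest to youngest: Furongian, Cisuralian, Guadalupian, Lopingian, Paleocene, Oligocene.
Oldest start 497 minus youngest end 23.03 gives 473.97 Myr overall.
Individual lengths (start − end): Oligocene 10.87; Cisuralian 25.89; Furongian 11.6; Guadalupian 13.5; Lopingian 7.608; Paleocene 10. The largest is Cisuralian at 25.89 Myr.

Furongian → Cisuralian → Guadalupian → Lopingian → Paleocene → Oligocene; total span 473.97 Myr; longest is Cisuralian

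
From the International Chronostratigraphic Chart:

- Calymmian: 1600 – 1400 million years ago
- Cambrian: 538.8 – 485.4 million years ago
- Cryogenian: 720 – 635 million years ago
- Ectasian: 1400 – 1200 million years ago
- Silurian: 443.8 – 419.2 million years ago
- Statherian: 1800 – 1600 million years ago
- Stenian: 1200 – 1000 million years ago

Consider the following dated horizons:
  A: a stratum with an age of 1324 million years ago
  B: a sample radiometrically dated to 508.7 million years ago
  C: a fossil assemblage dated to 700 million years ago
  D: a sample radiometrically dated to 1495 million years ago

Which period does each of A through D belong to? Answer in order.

A — Ectasian; B — Cambrian; C — Cryogenian; D — Calymmian

Match each age against the start–end ranges in the excerpt: A = 1324 Ma → Ectasian (1400–1200); B = 508.7 Ma → Cambrian (538.8–485.4); C = 700 Ma → Cryogenian (720–635); D = 1495 Ma → Calymmian (1600–1400).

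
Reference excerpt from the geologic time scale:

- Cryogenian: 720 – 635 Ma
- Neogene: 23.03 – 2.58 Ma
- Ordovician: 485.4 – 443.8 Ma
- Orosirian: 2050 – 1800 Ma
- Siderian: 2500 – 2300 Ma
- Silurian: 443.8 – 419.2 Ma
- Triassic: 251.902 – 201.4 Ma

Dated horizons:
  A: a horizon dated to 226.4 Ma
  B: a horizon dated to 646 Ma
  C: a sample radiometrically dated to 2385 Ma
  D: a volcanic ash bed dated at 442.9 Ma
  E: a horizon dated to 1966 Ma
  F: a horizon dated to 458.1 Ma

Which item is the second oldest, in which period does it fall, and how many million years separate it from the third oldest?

E, in the Orosirian; 1320 million years to B

Larger Ma means older, so oldest first: C 2385 > E 1966 > B 646 > F 458.1 > D 442.9 > A 226.4.
Counting 2 along gives E (1966 Ma); the excerpt puts that inside the Orosirian, 2050–1800 Ma.
Next in line is B (646 Ma), and 1966 − 646 = 1320 Myr.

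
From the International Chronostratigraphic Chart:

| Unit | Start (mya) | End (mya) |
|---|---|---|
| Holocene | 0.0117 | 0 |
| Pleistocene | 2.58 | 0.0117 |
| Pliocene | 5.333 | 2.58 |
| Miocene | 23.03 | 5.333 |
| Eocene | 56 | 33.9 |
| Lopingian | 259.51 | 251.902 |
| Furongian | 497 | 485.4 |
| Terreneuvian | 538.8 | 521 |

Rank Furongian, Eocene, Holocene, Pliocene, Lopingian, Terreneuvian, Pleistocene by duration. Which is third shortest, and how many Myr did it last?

Durations: Furongian 11.6; Eocene 22.1; Holocene 0.0117; Pliocene 2.753; Lopingian 7.608; Terreneuvian 17.8; Pleistocene 2.5683 Myr.
Sorted shortest-first: Holocene (0.0117), Pleistocene (2.5683), Pliocene (2.753), Lopingian (7.608), Furongian (11.6), Terreneuvian (17.8), Eocene (22.1).
The third shortest is Pliocene at 2.753 Myr.

Pliocene, 2.753 million years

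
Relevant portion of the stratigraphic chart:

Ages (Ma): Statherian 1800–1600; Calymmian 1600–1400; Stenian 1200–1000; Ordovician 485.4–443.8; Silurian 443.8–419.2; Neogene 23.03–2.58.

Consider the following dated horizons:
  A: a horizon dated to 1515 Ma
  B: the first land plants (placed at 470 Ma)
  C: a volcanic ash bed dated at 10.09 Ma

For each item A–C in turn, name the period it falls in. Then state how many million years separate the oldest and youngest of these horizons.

A: 1515 Ma lies in 1600–1400 Ma, so Calymmian.
B: 470 Ma lies in 485.4–443.8 Ma, so Ordovician.
C: 10.09 Ma lies in 23.03–2.58 Ma, so Neogene.
Oldest = 1515 Ma, youngest = 10.09 Ma → span 1504.91 Myr.

A — Calymmian; B — Ordovician; C — Neogene; span 1504.91 million years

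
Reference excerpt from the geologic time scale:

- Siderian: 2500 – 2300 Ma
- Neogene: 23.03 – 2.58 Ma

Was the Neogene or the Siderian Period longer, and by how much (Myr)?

Siderian, by 179.55 million years

Neogene: 23.03 − 2.58 = 20.45 Myr.
Siderian: 2500 − 2300 = 200 Myr.
Difference: 200 − 20.45 = 179.55 Myr, so the Siderian was longer.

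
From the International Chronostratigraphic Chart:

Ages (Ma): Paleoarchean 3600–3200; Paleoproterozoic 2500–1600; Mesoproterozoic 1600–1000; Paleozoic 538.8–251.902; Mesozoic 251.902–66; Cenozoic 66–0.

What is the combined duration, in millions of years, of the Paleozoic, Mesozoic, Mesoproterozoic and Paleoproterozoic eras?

1972.8 million years

Each duration: Paleozoic = 286.898; Mesozoic = 185.902; Mesoproterozoic = 600; Paleoproterozoic = 900.
Sum: 286.898 + 185.902 + 600 + 900 = 1972.8 Myr.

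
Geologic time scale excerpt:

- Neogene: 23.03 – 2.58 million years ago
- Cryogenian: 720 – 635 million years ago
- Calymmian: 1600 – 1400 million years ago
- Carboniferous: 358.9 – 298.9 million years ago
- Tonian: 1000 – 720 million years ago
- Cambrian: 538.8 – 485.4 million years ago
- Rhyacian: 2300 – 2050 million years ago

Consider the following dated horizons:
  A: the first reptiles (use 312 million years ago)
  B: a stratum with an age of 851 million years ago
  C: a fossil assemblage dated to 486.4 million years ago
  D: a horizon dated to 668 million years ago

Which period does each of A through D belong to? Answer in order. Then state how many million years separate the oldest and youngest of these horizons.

A — Carboniferous; B — Tonian; C — Cambrian; D — Cryogenian; span 539 million years

A: 312 Ma lies in 358.9–298.9 Ma, so Carboniferous.
B: 851 Ma lies in 1000–720 Ma, so Tonian.
C: 486.4 Ma lies in 538.8–485.4 Ma, so Cambrian.
D: 668 Ma lies in 720–635 Ma, so Cryogenian.
Oldest = 851 Ma, youngest = 312 Ma → span 539 Myr.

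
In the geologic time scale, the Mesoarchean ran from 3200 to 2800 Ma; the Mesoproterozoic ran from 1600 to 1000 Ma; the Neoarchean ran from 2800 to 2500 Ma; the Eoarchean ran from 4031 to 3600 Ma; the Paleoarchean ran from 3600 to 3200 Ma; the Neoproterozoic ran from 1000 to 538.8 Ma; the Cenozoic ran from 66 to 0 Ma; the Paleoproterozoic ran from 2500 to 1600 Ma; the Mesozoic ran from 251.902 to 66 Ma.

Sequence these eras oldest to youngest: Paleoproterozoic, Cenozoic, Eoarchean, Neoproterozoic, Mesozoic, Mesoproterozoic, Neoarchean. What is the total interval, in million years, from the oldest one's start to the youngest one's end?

Eoarchean, Neoarchean, Paleoproterozoic, Mesoproterozoic, Neoproterozoic, Mesozoic, Cenozoic; total span 4031 Myr

From the excerpt: Paleoproterozoic 2500–1600; Cenozoic 66–0; Eoarchean 4031–3600; Neoproterozoic 1000–538.8; Mesozoic 251.902–66; Mesoproterozoic 1600–1000; Neoarchean 2800–2500 (Ma).
Larger Ma is earlier, so the oldest is Eoarchean and the youngest is Cenozoic; oldest to youngest: Eoarchean, Neoarchean, Paleoproterozoic, Mesoproterozoic, Neoproterozoic, Mesozoic, Cenozoic.
Oldest start 4031 minus youngest end 0 gives 4031 Myr overall.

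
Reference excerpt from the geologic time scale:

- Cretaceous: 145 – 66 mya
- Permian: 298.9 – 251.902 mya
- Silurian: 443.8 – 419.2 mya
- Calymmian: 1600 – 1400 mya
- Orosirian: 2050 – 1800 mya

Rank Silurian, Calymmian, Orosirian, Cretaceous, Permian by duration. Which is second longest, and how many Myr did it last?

Calymmian, 200 million years

Durations: Silurian 24.6; Calymmian 200; Orosirian 250; Cretaceous 79; Permian 46.998 Myr.
Sorted longest-first: Orosirian (250), Calymmian (200), Cretaceous (79), Permian (46.998), Silurian (24.6).
The second longest is Calymmian at 200 Myr.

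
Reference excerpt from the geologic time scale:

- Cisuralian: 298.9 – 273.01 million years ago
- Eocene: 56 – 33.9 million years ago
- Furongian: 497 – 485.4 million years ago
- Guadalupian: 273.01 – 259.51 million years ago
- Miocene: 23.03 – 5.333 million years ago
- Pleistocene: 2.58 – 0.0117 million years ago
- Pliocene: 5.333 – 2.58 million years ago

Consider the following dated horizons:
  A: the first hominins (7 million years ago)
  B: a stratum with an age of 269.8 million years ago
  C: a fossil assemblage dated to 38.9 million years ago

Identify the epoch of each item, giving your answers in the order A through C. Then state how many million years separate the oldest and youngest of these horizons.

Match each age against the start–end ranges in the excerpt: A = 7 Ma → Miocene (23.03–5.333); B = 269.8 Ma → Guadalupian (273.01–259.51); C = 38.9 Ma → Eocene (56–33.9).
The largest age is 269.8 Ma and the smallest is 7 Ma; their difference is 262.8 Myr.

A — Miocene; B — Guadalupian; C — Eocene; span 262.8 million years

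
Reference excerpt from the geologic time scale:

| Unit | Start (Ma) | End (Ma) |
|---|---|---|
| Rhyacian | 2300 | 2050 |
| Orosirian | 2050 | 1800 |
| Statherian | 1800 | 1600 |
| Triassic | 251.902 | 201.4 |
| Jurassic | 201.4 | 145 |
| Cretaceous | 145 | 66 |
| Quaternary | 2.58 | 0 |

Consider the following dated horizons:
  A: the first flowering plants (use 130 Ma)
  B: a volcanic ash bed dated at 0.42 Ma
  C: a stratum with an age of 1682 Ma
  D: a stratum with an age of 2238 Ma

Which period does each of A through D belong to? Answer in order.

A — Cretaceous; B — Quaternary; C — Statherian; D — Rhyacian

Match each age against the start–end ranges in the excerpt: A = 130 Ma → Cretaceous (145–66); B = 0.42 Ma → Quaternary (2.58–0); C = 1682 Ma → Statherian (1800–1600); D = 2238 Ma → Rhyacian (2300–2050).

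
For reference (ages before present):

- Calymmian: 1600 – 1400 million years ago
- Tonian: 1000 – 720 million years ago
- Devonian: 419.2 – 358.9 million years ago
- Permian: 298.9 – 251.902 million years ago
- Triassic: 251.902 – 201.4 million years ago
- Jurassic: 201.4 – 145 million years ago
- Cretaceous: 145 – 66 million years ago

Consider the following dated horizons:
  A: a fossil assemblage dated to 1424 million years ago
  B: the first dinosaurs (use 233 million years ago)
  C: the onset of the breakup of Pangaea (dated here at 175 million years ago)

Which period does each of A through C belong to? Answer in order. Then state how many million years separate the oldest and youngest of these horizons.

Match each age against the start–end ranges in the excerpt: A = 1424 Ma → Calymmian (1600–1400); B = 233 Ma → Triassic (251.902–201.4); C = 175 Ma → Jurassic (201.4–145).
The largest age is 1424 Ma and the smallest is 175 Ma; their difference is 1249 Myr.

A — Calymmian; B — Triassic; C — Jurassic; span 1249 million years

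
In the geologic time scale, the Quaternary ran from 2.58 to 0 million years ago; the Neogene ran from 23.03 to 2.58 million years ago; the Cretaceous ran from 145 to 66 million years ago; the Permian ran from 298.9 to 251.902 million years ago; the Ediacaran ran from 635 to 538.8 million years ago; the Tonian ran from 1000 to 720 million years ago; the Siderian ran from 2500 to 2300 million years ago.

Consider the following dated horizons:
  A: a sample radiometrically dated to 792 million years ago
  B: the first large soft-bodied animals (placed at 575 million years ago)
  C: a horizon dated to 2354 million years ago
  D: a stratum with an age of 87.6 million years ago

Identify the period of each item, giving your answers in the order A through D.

A: 792 Ma lies in 1000–720 Ma, so Tonian.
B: 575 Ma lies in 635–538.8 Ma, so Ediacaran.
C: 2354 Ma lies in 2500–2300 Ma, so Siderian.
D: 87.6 Ma lies in 145–66 Ma, so Cretaceous.

A — Tonian; B — Ediacaran; C — Siderian; D — Cretaceous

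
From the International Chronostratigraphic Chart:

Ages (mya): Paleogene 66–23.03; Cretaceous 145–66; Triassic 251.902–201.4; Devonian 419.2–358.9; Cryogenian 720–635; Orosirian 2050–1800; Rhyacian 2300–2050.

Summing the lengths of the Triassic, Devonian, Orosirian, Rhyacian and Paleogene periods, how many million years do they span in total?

653.772 million years

Each duration: Triassic = 50.502; Devonian = 60.3; Orosirian = 250; Rhyacian = 250; Paleogene = 42.97.
Sum: 50.502 + 60.3 + 250 + 250 + 42.97 = 653.772 Myr.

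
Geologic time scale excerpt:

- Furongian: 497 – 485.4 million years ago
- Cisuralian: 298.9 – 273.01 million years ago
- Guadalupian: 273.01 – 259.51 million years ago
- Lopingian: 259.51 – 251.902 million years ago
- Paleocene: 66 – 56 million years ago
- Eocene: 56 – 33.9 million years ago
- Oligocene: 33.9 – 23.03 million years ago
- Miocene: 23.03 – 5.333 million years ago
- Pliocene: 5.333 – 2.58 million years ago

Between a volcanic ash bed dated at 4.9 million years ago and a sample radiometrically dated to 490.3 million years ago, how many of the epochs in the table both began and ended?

490.3 Ma sits inside the Furongian (497–485.4) and 4.9 Ma inside the Pliocene (5.333–2.58); neither of those is wholly between the two dates.
The listed epochs lying completely between them are Cisuralian, Guadalupian, Lopingian, Paleocene, Eocene, Oligocene, Miocene — 7 in all.

7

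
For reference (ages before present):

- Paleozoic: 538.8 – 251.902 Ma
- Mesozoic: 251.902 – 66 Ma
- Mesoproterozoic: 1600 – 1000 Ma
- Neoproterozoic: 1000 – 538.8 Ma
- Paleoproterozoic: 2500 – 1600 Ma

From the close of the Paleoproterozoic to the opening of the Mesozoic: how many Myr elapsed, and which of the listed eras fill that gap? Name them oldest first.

The Paleoproterozoic closes at 1600 Ma and the Mesozoic opens at 251.902 Ma, so the interval is 1600 − 251.902 = 1348.098 Myr.
An era fits inside if it starts at or after 1600 Ma and ends at or before 251.902 Ma; oldest first that gives Mesoproterozoic, Neoproterozoic, Paleozoic.

1348.098 million years; Mesoproterozoic, Neoproterozoic, Paleozoic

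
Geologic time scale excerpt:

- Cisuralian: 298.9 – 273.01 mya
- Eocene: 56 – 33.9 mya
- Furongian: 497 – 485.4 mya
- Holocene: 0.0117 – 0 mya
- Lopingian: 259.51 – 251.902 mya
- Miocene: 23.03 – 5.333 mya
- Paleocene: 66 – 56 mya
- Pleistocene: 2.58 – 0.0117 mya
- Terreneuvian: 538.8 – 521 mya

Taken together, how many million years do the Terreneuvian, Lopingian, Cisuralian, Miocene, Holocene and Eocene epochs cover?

Each duration: Terreneuvian = 17.8; Lopingian = 7.608; Cisuralian = 25.89; Miocene = 17.697; Holocene = 0.0117; Eocene = 22.1.
Sum: 17.8 + 7.608 + 25.89 + 17.697 + 0.0117 + 22.1 = 91.1067 Myr.

91.1067 million years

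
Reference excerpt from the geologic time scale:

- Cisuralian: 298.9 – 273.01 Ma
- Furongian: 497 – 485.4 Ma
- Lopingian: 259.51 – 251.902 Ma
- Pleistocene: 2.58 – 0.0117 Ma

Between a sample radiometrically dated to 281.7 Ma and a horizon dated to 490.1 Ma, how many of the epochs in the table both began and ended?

0

Checking each listed span, none has both start < 490.1 Ma and end > 281.7 Ma — every epoch straddles one of the two dates or lies outside them — so the count is 0.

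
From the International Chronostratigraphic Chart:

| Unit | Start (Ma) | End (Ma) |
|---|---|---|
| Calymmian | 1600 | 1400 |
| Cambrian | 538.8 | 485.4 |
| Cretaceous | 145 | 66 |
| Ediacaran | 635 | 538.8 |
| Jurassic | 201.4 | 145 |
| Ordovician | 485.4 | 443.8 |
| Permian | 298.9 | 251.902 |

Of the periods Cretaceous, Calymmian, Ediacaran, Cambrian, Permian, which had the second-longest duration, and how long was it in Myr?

Ediacaran, 96.2 million years

Start − end for each: Cretaceous 145 − 66 = 79; Calymmian 1600 − 1400 = 200; Ediacaran 635 − 538.8 = 96.2; Cambrian 538.8 − 485.4 = 53.4; Permian 298.9 − 251.902 = 46.998.
Ranking these from longest: Calymmian > Ediacaran > Cretaceous > Cambrian > Permian.
Position 2 in that ranking is Ediacaran, which lasted 96.2 Myr.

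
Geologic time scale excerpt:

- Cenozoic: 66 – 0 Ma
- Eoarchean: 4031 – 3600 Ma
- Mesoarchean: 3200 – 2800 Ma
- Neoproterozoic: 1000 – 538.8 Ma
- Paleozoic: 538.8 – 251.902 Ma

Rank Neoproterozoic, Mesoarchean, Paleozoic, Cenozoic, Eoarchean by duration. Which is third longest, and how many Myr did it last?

Start − end for each: Neoproterozoic 1000 − 538.8 = 461.2; Mesoarchean 3200 − 2800 = 400; Paleozoic 538.8 − 251.902 = 286.898; Cenozoic 66 − 0 = 66; Eoarchean 4031 − 3600 = 431.
Ranking these from longest: Neoproterozoic > Eoarchean > Mesoarchean > Paleozoic > Cenozoic.
Position 3 in that ranking is Mesoarchean, which lasted 400 Myr.

Mesoarchean, 400 million years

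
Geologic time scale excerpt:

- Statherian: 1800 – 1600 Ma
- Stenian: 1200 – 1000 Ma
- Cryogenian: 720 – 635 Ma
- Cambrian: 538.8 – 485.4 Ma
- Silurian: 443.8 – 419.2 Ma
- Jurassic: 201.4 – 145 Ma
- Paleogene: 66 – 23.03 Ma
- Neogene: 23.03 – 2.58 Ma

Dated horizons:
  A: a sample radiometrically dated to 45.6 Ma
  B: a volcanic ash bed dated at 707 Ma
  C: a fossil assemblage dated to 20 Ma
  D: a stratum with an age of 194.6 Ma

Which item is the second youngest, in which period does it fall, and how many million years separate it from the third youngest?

A, in the Paleogene; 149 million years to D

Smaller Ma means younger, so youngest first: C 20 < A 45.6 < D 194.6 < B 707.
Counting 2 along gives A (45.6 Ma); the excerpt puts that inside the Paleogene, 66–23.03 Ma.
Next in line is D (194.6 Ma), and 194.6 − 45.6 = 149 Myr.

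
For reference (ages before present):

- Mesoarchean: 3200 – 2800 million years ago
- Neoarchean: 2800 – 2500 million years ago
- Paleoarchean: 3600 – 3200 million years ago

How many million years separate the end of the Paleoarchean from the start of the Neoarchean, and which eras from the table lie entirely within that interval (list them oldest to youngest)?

400 million years; Mesoarchean

The Paleoarchean closes at 3200 Ma and the Neoarchean opens at 2800 Ma, so the interval is 3200 − 2800 = 400 Myr.
An era fits inside if it starts at or after 3200 Ma and ends at or before 2800 Ma; oldest first that gives Mesoarchean.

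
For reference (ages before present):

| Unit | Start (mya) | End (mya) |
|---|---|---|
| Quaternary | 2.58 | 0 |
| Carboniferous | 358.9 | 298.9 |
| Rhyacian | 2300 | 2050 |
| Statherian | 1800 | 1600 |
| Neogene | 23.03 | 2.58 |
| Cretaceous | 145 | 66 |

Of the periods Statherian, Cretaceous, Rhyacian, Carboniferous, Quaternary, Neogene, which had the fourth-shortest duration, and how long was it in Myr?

Durations: Statherian 200; Cretaceous 79; Rhyacian 250; Carboniferous 60; Quaternary 2.58; Neogene 20.45 Myr.
Sorted shortest-first: Quaternary (2.58), Neogene (20.45), Carboniferous (60), Cretaceous (79), Statherian (200), Rhyacian (250).
The fourth shortest is Cretaceous at 79 Myr.

Cretaceous, 79 million years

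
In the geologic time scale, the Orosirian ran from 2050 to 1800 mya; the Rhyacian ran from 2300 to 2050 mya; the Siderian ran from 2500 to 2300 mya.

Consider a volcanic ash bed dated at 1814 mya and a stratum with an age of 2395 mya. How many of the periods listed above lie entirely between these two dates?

1

2395 Ma sits inside the Siderian (2500–2300) and 1814 Ma inside the Orosirian (2050–1800); neither of those is wholly between the two dates.
The listed periods lying completely between them are Rhyacian — 1 in all.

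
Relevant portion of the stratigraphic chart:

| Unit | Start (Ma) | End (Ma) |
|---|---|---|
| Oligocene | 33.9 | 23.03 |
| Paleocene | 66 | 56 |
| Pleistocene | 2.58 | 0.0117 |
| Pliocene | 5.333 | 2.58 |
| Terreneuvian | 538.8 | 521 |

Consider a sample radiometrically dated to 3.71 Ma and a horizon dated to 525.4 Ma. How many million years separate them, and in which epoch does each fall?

521.69 million years apart; the first in the Pliocene, the second in the Terreneuvian

Elapsed time: 525.4 − 3.71 = 521.69 Myr.
3.71 Ma lies within 5.333–2.58 Ma: Pliocene.
525.4 Ma lies within 538.8–521 Ma: Terreneuvian.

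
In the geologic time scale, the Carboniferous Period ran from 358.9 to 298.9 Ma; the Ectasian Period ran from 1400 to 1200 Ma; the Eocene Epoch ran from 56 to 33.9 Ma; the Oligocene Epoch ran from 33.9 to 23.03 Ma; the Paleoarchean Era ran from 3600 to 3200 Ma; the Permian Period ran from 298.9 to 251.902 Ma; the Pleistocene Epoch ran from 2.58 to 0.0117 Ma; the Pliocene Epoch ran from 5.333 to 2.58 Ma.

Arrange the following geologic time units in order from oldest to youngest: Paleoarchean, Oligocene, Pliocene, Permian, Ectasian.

Sorting by start age (descending Ma, since larger Ma = older): Paleoarchean start 3600, Ectasian start 1400, Permian start 298.9, Oligocene start 33.9, Pliocene start 5.333.

Paleoarchean, then Ectasian, then Permian, then Oligocene, then Pliocene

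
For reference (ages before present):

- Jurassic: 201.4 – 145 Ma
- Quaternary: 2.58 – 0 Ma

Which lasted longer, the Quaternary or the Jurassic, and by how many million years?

Jurassic, by 53.82 million years

Quaternary: 2.58 − 0 = 2.58 Myr.
Jurassic: 201.4 − 145 = 56.4 Myr.
Difference: 56.4 − 2.58 = 53.82 Myr, so the Jurassic was longer.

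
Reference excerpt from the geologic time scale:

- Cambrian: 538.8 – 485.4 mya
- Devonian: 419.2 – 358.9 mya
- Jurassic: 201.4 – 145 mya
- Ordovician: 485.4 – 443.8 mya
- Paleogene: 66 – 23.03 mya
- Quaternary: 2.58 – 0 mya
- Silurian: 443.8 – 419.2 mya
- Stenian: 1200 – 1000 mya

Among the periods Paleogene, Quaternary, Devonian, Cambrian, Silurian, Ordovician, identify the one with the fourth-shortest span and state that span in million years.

Start − end for each: Paleogene 66 − 23.03 = 42.97; Quaternary 2.58 − 0 = 2.58; Devonian 419.2 − 358.9 = 60.3; Cambrian 538.8 − 485.4 = 53.4; Silurian 443.8 − 419.2 = 24.6; Ordovician 485.4 − 443.8 = 41.6.
Ranking these from shortest: Quaternary < Silurian < Ordovician < Paleogene < Cambrian < Devonian.
Position 4 in that ranking is Paleogene, which lasted 42.97 Myr.

Paleogene, 42.97 million years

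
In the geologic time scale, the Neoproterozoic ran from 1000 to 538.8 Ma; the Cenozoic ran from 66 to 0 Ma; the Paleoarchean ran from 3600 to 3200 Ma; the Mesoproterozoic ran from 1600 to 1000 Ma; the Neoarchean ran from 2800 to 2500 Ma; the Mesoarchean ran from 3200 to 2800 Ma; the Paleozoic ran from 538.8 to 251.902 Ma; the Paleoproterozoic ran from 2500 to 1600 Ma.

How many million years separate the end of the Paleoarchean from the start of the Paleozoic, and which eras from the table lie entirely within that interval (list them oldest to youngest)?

End of Paleoarchean = 3200 Ma; start of Paleozoic = 538.8 Ma.
Gap = 3200 − 538.8 = 2661.2 Myr.
Eras wholly inside 3200–538.8 Ma: Mesoarchean (3200–2800), Neoarchean (2800–2500), Paleoproterozoic (2500–1600), Mesoproterozoic (1600–1000), Neoproterozoic (1000–538.8).

2661.2 million years; Mesoarchean, Neoarchean, Paleoproterozoic, Mesoproterozoic, Neoproterozoic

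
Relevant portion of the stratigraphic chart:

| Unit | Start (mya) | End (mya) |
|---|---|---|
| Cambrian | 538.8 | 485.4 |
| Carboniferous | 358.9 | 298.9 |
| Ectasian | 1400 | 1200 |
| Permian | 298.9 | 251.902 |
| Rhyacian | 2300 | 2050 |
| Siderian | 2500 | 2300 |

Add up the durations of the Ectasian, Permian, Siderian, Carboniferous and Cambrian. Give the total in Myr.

560.398 million years

Duration is start − end for each: (1400 − 1200) + (298.9 − 251.902) + (2500 − 2300) + (358.9 − 298.9) + (538.8 − 485.4).
That is 200 + 46.998 + 200 + 60 + 53.4, which totals 560.398 million years.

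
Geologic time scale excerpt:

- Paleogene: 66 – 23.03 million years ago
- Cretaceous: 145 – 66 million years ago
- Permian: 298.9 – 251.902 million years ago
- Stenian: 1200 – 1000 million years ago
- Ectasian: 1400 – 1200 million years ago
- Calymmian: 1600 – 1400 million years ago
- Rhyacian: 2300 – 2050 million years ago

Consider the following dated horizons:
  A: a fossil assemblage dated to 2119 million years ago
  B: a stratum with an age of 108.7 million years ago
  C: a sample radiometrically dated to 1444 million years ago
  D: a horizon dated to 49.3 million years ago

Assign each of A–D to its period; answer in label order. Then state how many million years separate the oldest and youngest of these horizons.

A — Rhyacian; B — Cretaceous; C — Calymmian; D — Paleogene; span 2069.7 million years

Match each age against the start–end ranges in the excerpt: A = 2119 Ma → Rhyacian (2300–2050); B = 108.7 Ma → Cretaceous (145–66); C = 1444 Ma → Calymmian (1600–1400); D = 49.3 Ma → Paleogene (66–23.03).
The largest age is 2119 Ma and the smallest is 49.3 Ma; their difference is 2069.7 Myr.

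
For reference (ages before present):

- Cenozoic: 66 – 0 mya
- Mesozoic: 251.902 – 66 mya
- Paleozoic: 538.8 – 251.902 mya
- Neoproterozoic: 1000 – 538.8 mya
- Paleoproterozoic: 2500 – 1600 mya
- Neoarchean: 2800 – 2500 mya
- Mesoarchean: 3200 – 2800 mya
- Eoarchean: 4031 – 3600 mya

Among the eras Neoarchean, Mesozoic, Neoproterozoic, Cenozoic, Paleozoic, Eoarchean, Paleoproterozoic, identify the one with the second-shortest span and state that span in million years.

Start − end for each: Neoarchean 2800 − 2500 = 300; Mesozoic 251.902 − 66 = 185.902; Neoproterozoic 1000 − 538.8 = 461.2; Cenozoic 66 − 0 = 66; Paleozoic 538.8 − 251.902 = 286.898; Eoarchean 4031 − 3600 = 431; Paleoproterozoic 2500 − 1600 = 900.
Ranking these from shortest: Cenozoic < Mesozoic < Paleozoic < Neoarchean < Eoarchean < Neoproterozoic < Paleoproterozoic.
Position 2 in that ranking is Mesozoic, which lasted 185.902 Myr.

Mesozoic, 185.902 million years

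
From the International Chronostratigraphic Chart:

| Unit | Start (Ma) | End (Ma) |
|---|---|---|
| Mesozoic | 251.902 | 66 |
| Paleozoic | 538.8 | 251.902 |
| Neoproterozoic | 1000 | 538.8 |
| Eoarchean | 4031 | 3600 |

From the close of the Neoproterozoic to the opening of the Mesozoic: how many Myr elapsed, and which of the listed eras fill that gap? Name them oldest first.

286.898 million years; Paleozoic

The Neoproterozoic closes at 538.8 Ma and the Mesozoic opens at 251.902 Ma, so the interval is 538.8 − 251.902 = 286.898 Myr.
An era fits inside if it starts at or after 538.8 Ma and ends at or before 251.902 Ma; oldest first that gives Paleozoic.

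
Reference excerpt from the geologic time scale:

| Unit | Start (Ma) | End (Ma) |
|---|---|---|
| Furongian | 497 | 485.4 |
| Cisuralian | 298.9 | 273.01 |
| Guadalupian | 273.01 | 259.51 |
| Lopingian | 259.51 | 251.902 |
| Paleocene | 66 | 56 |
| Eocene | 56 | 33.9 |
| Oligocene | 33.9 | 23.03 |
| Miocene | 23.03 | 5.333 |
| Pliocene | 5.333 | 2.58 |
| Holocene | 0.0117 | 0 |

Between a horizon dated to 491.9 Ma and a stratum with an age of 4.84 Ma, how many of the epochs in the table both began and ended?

7

491.9 Ma sits inside the Furongian (497–485.4) and 4.84 Ma inside the Pliocene (5.333–2.58); neither of those is wholly between the two dates.
The listed epochs lying completely between them are Cisuralian, Guadalupian, Lopingian, Paleocene, Eocene, Oligocene, Miocene — 7 in all.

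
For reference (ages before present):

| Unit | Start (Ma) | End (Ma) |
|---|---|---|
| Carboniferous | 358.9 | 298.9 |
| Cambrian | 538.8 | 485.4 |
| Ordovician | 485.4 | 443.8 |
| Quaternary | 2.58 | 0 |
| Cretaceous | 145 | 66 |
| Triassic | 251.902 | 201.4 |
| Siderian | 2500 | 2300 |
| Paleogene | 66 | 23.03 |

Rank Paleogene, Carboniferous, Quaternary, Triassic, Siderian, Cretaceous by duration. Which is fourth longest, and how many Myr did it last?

Start − end for each: Paleogene 66 − 23.03 = 42.97; Carboniferous 358.9 − 298.9 = 60; Quaternary 2.58 − 0 = 2.58; Triassic 251.902 − 201.4 = 50.502; Siderian 2500 − 2300 = 200; Cretaceous 145 − 66 = 79.
Ranking these from longest: Siderian > Cretaceous > Carboniferous > Triassic > Paleogene > Quaternary.
Position 4 in that ranking is Triassic, which lasted 50.502 Myr.

Triassic, 50.502 million years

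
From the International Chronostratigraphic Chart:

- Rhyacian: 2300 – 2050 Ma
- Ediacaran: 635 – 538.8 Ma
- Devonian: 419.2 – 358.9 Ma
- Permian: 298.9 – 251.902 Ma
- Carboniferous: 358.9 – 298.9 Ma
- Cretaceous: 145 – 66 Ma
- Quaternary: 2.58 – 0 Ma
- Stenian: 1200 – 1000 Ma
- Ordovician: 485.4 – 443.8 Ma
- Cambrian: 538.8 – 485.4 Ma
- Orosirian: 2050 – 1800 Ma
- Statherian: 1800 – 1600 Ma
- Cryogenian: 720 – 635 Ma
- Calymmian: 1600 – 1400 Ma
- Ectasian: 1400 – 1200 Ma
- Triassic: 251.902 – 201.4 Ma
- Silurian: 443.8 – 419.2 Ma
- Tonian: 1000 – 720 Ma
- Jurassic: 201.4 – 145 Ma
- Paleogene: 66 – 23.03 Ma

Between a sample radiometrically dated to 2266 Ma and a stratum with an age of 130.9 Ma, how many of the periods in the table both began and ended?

16

2266 Ma sits inside the Rhyacian (2300–2050) and 130.9 Ma inside the Cretaceous (145–66); neither of those is wholly between the two dates.
The listed periods lying completely between them are Orosirian, Statherian, Calymmian, Ectasian, Stenian, Tonian, Cryogenian, Ediacaran, Cambrian, Ordovician, Silurian, Devonian, Carboniferous, Permian, Triassic, Jurassic — 16 in all.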